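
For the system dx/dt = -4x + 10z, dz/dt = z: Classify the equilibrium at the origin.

A = [[-4,10],[0,1]]; det(A-λI) = λ^2 + 3λ - 4.
λ = -4, 1: opposite signs.

saddle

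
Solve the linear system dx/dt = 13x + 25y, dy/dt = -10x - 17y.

Coefficient matrix A = [[13, 25], [-10, -17]].
Characteristic polynomial det(A - λI) = λ^2 + 4λ + 29 = 0.
Eigenvalues λ = -2 ± 5i (complex conjugate pair).
For λ=-2+5i: an eigenvector is (1,-1) - i(-2,1) = (1 + 2i, -1 - i).
A real fundamental pair from Re and Im of e^((-2+5i)t)v: X_1 = e^(-2t)(cos(5t)·(1,-1) + sin(5t)·(-2,1)), X_2 = e^(-2t)(sin(5t)·(1,-1) - cos(5t)·(-2,1)).
General solution: c_1X_1 + c_2X_2.

x(t) = -2c_1e^(-2t)sin(5t) + c_1e^(-2t)cos(5t) + c_2e^(-2t)sin(5t) + 2c_2e^(-2t)cos(5t), y(t) = c_1e^(-2t)sin(5t) - c_1e^(-2t)cos(5t) - c_2e^(-2t)sin(5t) - c_2e^(-2t)cos(5t)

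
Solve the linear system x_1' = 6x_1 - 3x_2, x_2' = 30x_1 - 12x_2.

Coefficient matrix A = [[6, -3], [30, -12]].
Characteristic polynomial det(A - λI) = λ^2 + 6λ + 18 = 0.
Eigenvalues λ = -3 ± 3i (complex conjugate pair).
For λ=-3+3i: an eigenvector is (-1,-3) - i(0,-1) = (-1, -3 + i).
A real fundamental pair from Re and Im of e^((-3+3i)t)v: X_1 = e^(-3t)(cos(3t)·(-1,-3) + sin(3t)·(0,-1)), X_2 = e^(-3t)(sin(3t)·(-1,-3) - cos(3t)·(0,-1)).
General solution: K_1X_1 + K_2X_2.

x_1(t) = -K_1e^(-3t)cos(3t) - K_2e^(-3t)sin(3t), x_2(t) = -K_1e^(-3t)sin(3t) - 3K_1e^(-3t)cos(3t) - 3K_2e^(-3t)sin(3t) + K_2e^(-3t)cos(3t)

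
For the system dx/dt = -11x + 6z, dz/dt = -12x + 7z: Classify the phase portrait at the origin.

A = [[-11,6],[-12,7]]; det(A-λI) = λ^2 + 4λ - 5.
λ = 1, -5: opposite signs.

saddle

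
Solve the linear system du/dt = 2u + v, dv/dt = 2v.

u(t) = c_1e^(2t) + c_2te^(2t) + 2c_2e^(2t), v(t) = c_2e^(2t)

Coefficient matrix A = [[2, 1], [0, 2]].
Characteristic polynomial det(A - λI) = λ^2 - 4λ + 4 = 0.
Single eigenvalue λ = 2 with algebraic multiplicity 2.
Eigenvector v = (1,0); generalized eigenvector w with (A-λI)w=v is (2,1).
General solution: e^(2t)[c_1·v + c_2·(t·v + w)].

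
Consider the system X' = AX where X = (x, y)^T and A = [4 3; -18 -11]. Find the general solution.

Coefficient matrix A = [[4, 3], [-18, -11]].
Characteristic polynomial det(A - λI) = λ^2 + 7λ + 10 = 0.
Eigenvalues λ = -2, -5.
For λ=-2: (A-λI) row 1 is [6, 3], so an eigenvector is (-1, 2).
For λ=-5: (A-λI) row 1 is [9, 3], so an eigenvector is (-1, 3).
General solution: c_1e^(-2t)(-1,2) + c_2e^(-5t)(-1,3).

x(t) = -c_1e^(-2t) - c_2e^(-5t), y(t) = 2c_1e^(-2t) + 3c_2e^(-5t)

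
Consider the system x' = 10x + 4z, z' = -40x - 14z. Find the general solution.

Coefficient matrix A = [[10, 4], [-40, -14]].
Characteristic polynomial det(A - λI) = λ^2 + 4λ + 20 = 0.
Eigenvalues λ = -2 ± 4i (complex conjugate pair).
For λ=-2+4i: an eigenvector is (1,-3) - i(0,-1) = (1, -3 + i).
A real fundamental pair from Re and Im of e^((-2+4i)t)v: X_1 = e^(-2t)(cos(4t)·(1,-3) + sin(4t)·(0,-1)), X_2 = e^(-2t)(sin(4t)·(1,-3) - cos(4t)·(0,-1)).
General solution: c_1X_1 + c_2X_2.

x(t) = c_1e^(-2t)cos(4t) + c_2e^(-2t)sin(4t), z(t) = -c_1e^(-2t)sin(4t) - 3c_1e^(-2t)cos(4t) - 3c_2e^(-2t)sin(4t) + c_2e^(-2t)cos(4t)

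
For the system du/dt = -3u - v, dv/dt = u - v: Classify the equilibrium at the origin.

stable improper node

A = [[-3,-1],[1,-1]]; det(A-λI) = λ^2 + 4λ + 4.
repeated λ = -2 with a single eigenvector.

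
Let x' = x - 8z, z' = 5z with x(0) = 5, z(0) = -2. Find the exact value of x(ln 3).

A = [[1,-8],[0,5]]; eigenvalues λ = 5, 1.
Eigenvectors: (2,-1) for λ=5, (1,0) for λ=1.
From the initial condition, c_1 = 2, c_2 = 1.
x(ln 3) = (2)(3^5)(2) + (1)(3^1)(1) = 975.

975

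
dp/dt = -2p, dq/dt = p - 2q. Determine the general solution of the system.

Coefficient matrix A = [[-2, 0], [1, -2]].
Characteristic polynomial det(A - λI) = λ^2 + 4λ + 4 = 0.
Single eigenvalue λ = -2 with algebraic multiplicity 2.
Eigenvector v = (0,1); generalized eigenvector w with (A-λI)w=v is (1,-3).
General solution: e^(-2t)[C_1·v + C_2·(t·v + w)].

p(t) = C_2e^(-2t), q(t) = C_1e^(-2t) + C_2te^(-2t) - 3C_2e^(-2t)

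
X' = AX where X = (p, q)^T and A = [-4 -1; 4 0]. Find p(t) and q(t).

Coefficient matrix A = [[-4, -1], [4, 0]].
Characteristic polynomial det(A - λI) = λ^2 + 4λ + 4 = 0.
Single eigenvalue λ = -2 with algebraic multiplicity 2.
Eigenvector v = (1,-2); generalized eigenvector w with (A-λI)w=v is (-1,1).
General solution: e^(-2t)[K_1·v + K_2·(t·v + w)].

p(t) = K_1e^(-2t) + K_2te^(-2t) - K_2e^(-2t), q(t) = -2K_1e^(-2t) - 2K_2te^(-2t) + K_2e^(-2t)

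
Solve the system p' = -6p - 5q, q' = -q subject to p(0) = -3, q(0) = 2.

p(t) = -2e^(-t) - e^(-6t), q(t) = 2e^(-t)

Coefficient matrix A = [[-6, -5], [0, -1]].
Characteristic polynomial det(A - λI) = λ^2 + 7λ + 6 = 0.
Eigenvalues λ = -6, -1.
For λ=-6: (A-λI) row 1 is [0, -5], so an eigenvector is (1, 0).
For λ=-1: (A-λI) row 1 is [-5, -5], so an eigenvector is (-1, 1).
General solution: c_1e^(-6t)(1,0) + c_2e^(-t)(-1,1).
Applying p(0)=-3, q(0)=2 gives c_1=-1, c_2=2.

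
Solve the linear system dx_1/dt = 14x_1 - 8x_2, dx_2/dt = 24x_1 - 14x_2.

x_1(t) = -2C_1e^(2t) - C_2e^(-2t), x_2(t) = -3C_1e^(2t) - 2C_2e^(-2t)

Coefficient matrix A = [[14, -8], [24, -14]].
Characteristic polynomial det(A - λI) = λ^2 - 4 = 0.
Eigenvalues λ = 2, -2.
For λ=2: (A-λI) row 1 is [12, -8], so an eigenvector is (-2, -3).
For λ=-2: (A-λI) row 1 is [16, -8], so an eigenvector is (-1, -2).
General solution: C_1e^(2t)(-2,-3) + C_2e^(-2t)(-1,-2).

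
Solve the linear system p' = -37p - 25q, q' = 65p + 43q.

Coefficient matrix A = [[-37, -25], [65, 43]].
Characteristic polynomial det(A - λI) = λ^2 - 6λ + 34 = 0.
Eigenvalues λ = 3 ± 5i (complex conjugate pair).
For λ=3+5i: an eigenvector is (-1,2) - i(-2,3) = (-1 + 2i, 2 - 3i).
A real fundamental pair from Re and Im of e^((3+5i)t)v: X_1 = e^(3t)(cos(5t)·(-1,2) + sin(5t)·(-2,3)), X_2 = e^(3t)(sin(5t)·(-1,2) - cos(5t)·(-2,3)).
General solution: K_1X_1 + K_2X_2.

p(t) = -2K_1e^(3t)sin(5t) - K_1e^(3t)cos(5t) - K_2e^(3t)sin(5t) + 2K_2e^(3t)cos(5t), q(t) = 3K_1e^(3t)sin(5t) + 2K_1e^(3t)cos(5t) + 2K_2e^(3t)sin(5t) - 3K_2e^(3t)cos(5t)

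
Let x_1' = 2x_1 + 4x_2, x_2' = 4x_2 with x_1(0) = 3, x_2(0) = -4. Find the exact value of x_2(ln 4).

-1024

A = [[2,4],[0,4]]; eigenvalues λ = 2, 4.
Eigenvectors: (1,0) for λ=2, (2,1) for λ=4.
From the initial condition, c_1 = 11, c_2 = -4.
x_2(ln 4) = (11)(4^2)(0) + (-4)(4^4)(1) = -1024.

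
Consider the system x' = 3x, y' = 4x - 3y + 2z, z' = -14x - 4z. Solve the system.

x(t) = K_1e^(3t), y(t) = -2K_2e^(-4t) + K_3e^(-3t), z(t) = -2K_1e^(3t) + K_2e^(-4t)

Coefficient matrix A = [[3, 0, 0], [4, -3, 2], [-14, 0, -4]].
det(A - λI) = 0 gives eigenvalues λ = 3, -4, -3.
For λ=3: eigenvector (1,0,-2).
For λ=-4: eigenvector (0,-2,1).
For λ=-3: eigenvector (0,1,0).
General solution: K_1e^(3t)(1,0,-2) + K_2e^(-4t)(0,-2,1) + K_3e^(-3t)(0,1,0).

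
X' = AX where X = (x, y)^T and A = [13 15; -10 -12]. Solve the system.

Coefficient matrix A = [[13, 15], [-10, -12]].
Characteristic polynomial det(A - λI) = λ^2 - λ - 6 = 0.
Eigenvalues λ = -2, 3.
For λ=-2: (A-λI) row 1 is [15, 15], so an eigenvector is (-1, 1).
For λ=3: (A-λI) row 1 is [10, 15], so an eigenvector is (-3, 2).
General solution: c_1e^(-2t)(-1,1) + c_2e^(3t)(-3,2).

x(t) = -c_1e^(-2t) - 3c_2e^(3t), y(t) = c_1e^(-2t) + 2c_2e^(3t)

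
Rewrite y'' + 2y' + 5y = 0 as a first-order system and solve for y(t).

y(t) = c_1e^(-t)cos(2t) + c_2e^(-t)sin(2t)

Let x_1 = y, x_2 = y'. Then x_1' = x_2 and x_2' = -5x_1 - 2x_2.
A = [[0,1],[-5,-2]]; det(A-λI) = λ^2 + 2λ + 5.
Eigenvalues λ = -1 ± 2i.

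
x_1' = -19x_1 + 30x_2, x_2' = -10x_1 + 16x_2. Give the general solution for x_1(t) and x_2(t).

x_1(t) = -3K_1e^(t) + 2K_2e^(-4t), x_2(t) = -2K_1e^(t) + K_2e^(-4t)

Coefficient matrix A = [[-19, 30], [-10, 16]].
Characteristic polynomial det(A - λI) = λ^2 + 3λ - 4 = 0.
Eigenvalues λ = 1, -4.
For λ=1: (A-λI) row 1 is [-20, 30], so an eigenvector is (-3, -2).
For λ=-4: (A-λI) row 1 is [-15, 30], so an eigenvector is (2, 1).
General solution: K_1e^(t)(-3,-2) + K_2e^(-4t)(2,1).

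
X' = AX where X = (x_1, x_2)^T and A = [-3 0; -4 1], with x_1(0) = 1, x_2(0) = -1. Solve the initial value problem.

Coefficient matrix A = [[-3, 0], [-4, 1]].
Characteristic polynomial det(A - λI) = λ^2 + 2λ - 3 = 0.
Eigenvalues λ = -3, 1.
For λ=-3: (A-λI) row 2 is [-4, 4], so an eigenvector is (-1, -1).
For λ=1: (A-λI) row 1 is [-4, 0], so an eigenvector is (0, 1).
General solution: K_1e^(-3t)(-1,-1) + K_2e^(t)(0,1).
Applying x_1(0)=1, x_2(0)=-1 gives K_1=-1, K_2=-2.

x_1(t) = e^(-3t), x_2(t) = -2e^(t) + e^(-3t)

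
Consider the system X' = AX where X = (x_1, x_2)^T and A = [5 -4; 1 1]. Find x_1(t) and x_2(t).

x_1(t) = 2K_1e^(3t) + 2K_2te^(3t) + K_2e^(3t), x_2(t) = K_1e^(3t) + K_2te^(3t)

Coefficient matrix A = [[5, -4], [1, 1]].
Characteristic polynomial det(A - λI) = λ^2 - 6λ + 9 = 0.
Single eigenvalue λ = 3 with algebraic multiplicity 2.
Eigenvector v = (2,1); generalized eigenvector w with (A-λI)w=v is (1,0).
General solution: e^(3t)[K_1·v + K_2·(t·v + w)].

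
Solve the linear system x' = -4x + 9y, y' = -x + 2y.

Coefficient matrix A = [[-4, 9], [-1, 2]].
Characteristic polynomial det(A - λI) = λ^2 + 2λ + 1 = 0.
Single eigenvalue λ = -1 with algebraic multiplicity 2.
Eigenvector v = (3,1); generalized eigenvector w with (A-λI)w=v is (2,1).
General solution: e^(-t)[K_1·v + K_2·(t·v + w)].

x(t) = 3K_1e^(-t) + 3K_2te^(-t) + 2K_2e^(-t), y(t) = K_1e^(-t) + K_2te^(-t) + K_2e^(-t)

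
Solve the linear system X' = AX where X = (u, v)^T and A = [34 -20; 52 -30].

Coefficient matrix A = [[34, -20], [52, -30]].
Characteristic polynomial det(A - λI) = λ^2 - 4λ + 20 = 0.
Eigenvalues λ = 2 ± 4i (complex conjugate pair).
For λ=2+4i: an eigenvector is (2,3) - i(1,2) = (2 - i, 3 - 2i).
A real fundamental pair from Re and Im of e^((2+4i)t)v: X_1 = e^(2t)(cos(4t)·(2,3) + sin(4t)·(1,2)), X_2 = e^(2t)(sin(4t)·(2,3) - cos(4t)·(1,2)).
General solution: C_1X_1 + C_2X_2.

u(t) = C_1e^(2t)sin(4t) + 2C_1e^(2t)cos(4t) + 2C_2e^(2t)sin(4t) - C_2e^(2t)cos(4t), v(t) = 2C_1e^(2t)sin(4t) + 3C_1e^(2t)cos(4t) + 3C_2e^(2t)sin(4t) - 2C_2e^(2t)cos(4t)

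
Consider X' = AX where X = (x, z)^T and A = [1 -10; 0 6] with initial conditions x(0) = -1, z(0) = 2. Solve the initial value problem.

Coefficient matrix A = [[1, -10], [0, 6]].
Characteristic polynomial det(A - λI) = λ^2 - 7λ + 6 = 0.
Eigenvalues λ = 6, 1.
For λ=6: (A-λI) row 1 is [-5, -10], so an eigenvector is (-2, 1).
For λ=1: (A-λI) row 1 is [0, -10], so an eigenvector is (1, 0).
General solution: C_1e^(6t)(-2,1) + C_2e^(t)(1,0).
Applying x(0)=-1, z(0)=2 gives C_1=2, C_2=3.

x(t) = -4e^(6t) + 3e^(t), z(t) = 2e^(6t)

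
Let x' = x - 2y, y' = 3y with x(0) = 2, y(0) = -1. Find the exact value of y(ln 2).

-8

A = [[1,-2],[0,3]]; eigenvalues λ = 3, 1.
Eigenvectors: (1,-1) for λ=3, (-1,0) for λ=1.
From the initial condition, c_1 = 1, c_2 = -1.
y(ln 2) = (1)(2^3)(-1) + (-1)(2^1)(0) = -8.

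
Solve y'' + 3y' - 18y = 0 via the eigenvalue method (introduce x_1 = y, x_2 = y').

Let x_1 = y, x_2 = y'. Then x_1' = x_2 and x_2' = 18x_1 - 3x_2.
A = [[0,1],[18,-3]]; det(A-λI) = λ^2 + 3λ - 18.
Eigenvalues λ = 3, -6 with eigenvectors (1,3), (1,-6).

y(t) = K_1e^(3t) + K_2e^(-6t)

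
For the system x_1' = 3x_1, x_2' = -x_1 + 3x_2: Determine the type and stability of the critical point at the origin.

A = [[3,0],[-1,3]]; det(A-λI) = λ^2 - 6λ + 9.
repeated λ = 3 with a single eigenvector.

unstable improper node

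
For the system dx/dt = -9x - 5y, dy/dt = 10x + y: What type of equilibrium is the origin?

stable spiral

A = [[-9,-5],[10,1]]; det(A-λI) = λ^2 + 8λ + 41.
λ = -4 ± 5i: negative real part.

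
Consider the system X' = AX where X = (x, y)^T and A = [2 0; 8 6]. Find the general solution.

Coefficient matrix A = [[2, 0], [8, 6]].
Characteristic polynomial det(A - λI) = λ^2 - 8λ + 12 = 0.
Eigenvalues λ = 2, 6.
For λ=2: (A-λI) row 2 is [8, 4], so an eigenvector is (-1, 2).
For λ=6: (A-λI) row 1 is [-4, 0], so an eigenvector is (0, 1).
General solution: c_1e^(2t)(-1,2) + c_2e^(6t)(0,1).

x(t) = -c_1e^(2t), y(t) = 2c_1e^(2t) + c_2e^(6t)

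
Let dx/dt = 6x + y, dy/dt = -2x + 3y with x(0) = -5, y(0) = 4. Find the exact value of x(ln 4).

A = [[6,1],[-2,3]]; eigenvalues λ = 4, 5.
Eigenvectors: (1,-2) for λ=4, (1,-1) for λ=5.
From the initial condition, c_1 = 1, c_2 = -6.
x(ln 4) = (1)(4^4)(1) + (-6)(4^5)(1) = -5888.

-5888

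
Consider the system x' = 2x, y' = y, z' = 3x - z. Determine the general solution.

Coefficient matrix A = [[2, 0, 0], [0, 1, 0], [3, 0, -1]].
det(A - λI) = 0 gives eigenvalues λ = 2, 1, -1.
For λ=2: eigenvector (1,0,1).
For λ=1: eigenvector (0,1,0).
For λ=-1: eigenvector (0,0,1).
General solution: K_1e^(2t)(1,0,1) + K_2e^(t)(0,1,0) + K_3e^(-t)(0,0,1).

x(t) = K_1e^(2t), y(t) = K_2e^(t), z(t) = K_1e^(2t) + K_3e^(-t)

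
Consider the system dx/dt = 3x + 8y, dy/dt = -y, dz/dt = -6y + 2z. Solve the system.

Coefficient matrix A = [[3, 8, 0], [0, -1, 0], [0, -6, 2]].
det(A - λI) = 0 gives eigenvalues λ = 3, -1, 2.
For λ=3: eigenvector (1,0,0).
For λ=-1: eigenvector (-2,1,2).
For λ=2: eigenvector (0,0,1).
General solution: K_1e^(3t)(1,0,0) + K_2e^(-t)(-2,1,2) + K_3e^(2t)(0,0,1).

x(t) = K_1e^(3t) - 2K_2e^(-t), y(t) = K_2e^(-t), z(t) = 2K_2e^(-t) + K_3e^(2t)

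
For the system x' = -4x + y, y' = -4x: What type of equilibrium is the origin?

stable improper node

A = [[-4,1],[-4,0]]; det(A-λI) = λ^2 + 4λ + 4.
repeated λ = -2 with a single eigenvector.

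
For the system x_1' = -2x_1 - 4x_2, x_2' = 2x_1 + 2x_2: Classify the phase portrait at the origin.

A = [[-2,-4],[2,2]]; det(A-λI) = λ^2 + 4.
λ = 0 ± 2i: zero real part.

center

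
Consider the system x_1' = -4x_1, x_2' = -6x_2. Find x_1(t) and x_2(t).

x_1(t) = -c_2e^(-4t), x_2(t) = c_1e^(-6t)

Coefficient matrix A = [[-4, 0], [0, -6]].
Characteristic polynomial det(A - λI) = λ^2 + 10λ + 24 = 0.
Eigenvalues λ = -6, -4.
For λ=-6: (A-λI) row 1 is [2, 0], so an eigenvector is (0, 1).
For λ=-4: (A-λI) row 2 is [0, -2], so an eigenvector is (-1, 0).
General solution: c_1e^(-6t)(0,1) + c_2e^(-4t)(-1,0).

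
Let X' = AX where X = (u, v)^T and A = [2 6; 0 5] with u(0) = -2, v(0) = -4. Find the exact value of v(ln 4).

A = [[2,6],[0,5]]; eigenvalues λ = 5, 2.
Eigenvectors: (-2,-1) for λ=5, (-1,0) for λ=2.
From the initial condition, c_1 = 4, c_2 = -6.
v(ln 4) = (4)(4^5)(-1) + (-6)(4^2)(0) = -4096.

-4096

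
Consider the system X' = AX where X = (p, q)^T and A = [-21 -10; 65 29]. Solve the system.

p(t) = C_1e^(4t)sin(5t) + C_1e^(4t)cos(5t) + C_2e^(4t)sin(5t) - C_2e^(4t)cos(5t), q(t) = -2C_1e^(4t)sin(5t) - 3C_1e^(4t)cos(5t) - 3C_2e^(4t)sin(5t) + 2C_2e^(4t)cos(5t)

Coefficient matrix A = [[-21, -10], [65, 29]].
Characteristic polynomial det(A - λI) = λ^2 - 8λ + 41 = 0.
Eigenvalues λ = 4 ± 5i (complex conjugate pair).
For λ=4+5i: an eigenvector is (1,-3) - i(1,-2) = (1 - i, -3 + 2i).
A real fundamental pair from Re and Im of e^((4+5i)t)v: X_1 = e^(4t)(cos(5t)·(1,-3) + sin(5t)·(1,-2)), X_2 = e^(4t)(sin(5t)·(1,-3) - cos(5t)·(1,-2)).
General solution: C_1X_1 + C_2X_2.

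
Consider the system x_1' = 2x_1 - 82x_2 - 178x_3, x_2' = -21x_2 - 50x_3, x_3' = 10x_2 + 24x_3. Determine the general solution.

x_1(t) = c_1e^(2t) + 18c_2e^(-t) - 7c_3e^(4t), x_2(t) = 5c_2e^(-t) - 2c_3e^(4t), x_3(t) = -2c_2e^(-t) + c_3e^(4t)

Coefficient matrix A = [[2, -82, -178], [0, -21, -50], [0, 10, 24]].
det(A - λI) = 0 gives eigenvalues λ = 2, -1, 4.
For λ=2: eigenvector (1,0,0).
For λ=-1: eigenvector (18,5,-2).
For λ=4: eigenvector (-7,-2,1).
General solution: c_1e^(2t)(1,0,0) + c_2e^(-t)(18,5,-2) + c_3e^(4t)(-7,-2,1).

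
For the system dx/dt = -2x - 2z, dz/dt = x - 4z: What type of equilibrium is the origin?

stable spiral

A = [[-2,-2],[1,-4]]; det(A-λI) = λ^2 + 6λ + 10.
λ = -3 ± i: negative real part.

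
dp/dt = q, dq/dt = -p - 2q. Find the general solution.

p(t) = -K_1e^(-t) - K_2te^(-t) - 2K_2e^(-t), q(t) = K_1e^(-t) + K_2te^(-t) + K_2e^(-t)

Coefficient matrix A = [[0, 1], [-1, -2]].
Characteristic polynomial det(A - λI) = λ^2 + 2λ + 1 = 0.
Single eigenvalue λ = -1 with algebraic multiplicity 2.
Eigenvector v = (-1,1); generalized eigenvector w with (A-λI)w=v is (-2,1).
General solution: e^(-t)[K_1·v + K_2·(t·v + w)].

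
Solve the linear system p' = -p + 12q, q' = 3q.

Coefficient matrix A = [[-1, 12], [0, 3]].
Characteristic polynomial det(A - λI) = λ^2 - 2λ - 3 = 0.
Eigenvalues λ = 3, -1.
For λ=3: (A-λI) row 1 is [-4, 12], so an eigenvector is (3, 1).
For λ=-1: (A-λI) row 1 is [0, 12], so an eigenvector is (-1, 0).
General solution: c_1e^(3t)(3,1) + c_2e^(-t)(-1,0).

p(t) = 3c_1e^(3t) - c_2e^(-t), q(t) = c_1e^(3t)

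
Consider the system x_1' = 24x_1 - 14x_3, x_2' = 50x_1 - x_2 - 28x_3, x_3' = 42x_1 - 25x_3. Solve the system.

x_1(t) = c_1e^(-4t) - 2c_3e^(3t), x_2(t) = 2c_1e^(-4t) + c_2e^(-t) - 4c_3e^(3t), x_3(t) = 2c_1e^(-4t) - 3c_3e^(3t)

Coefficient matrix A = [[24, 0, -14], [50, -1, -28], [42, 0, -25]].
det(A - λI) = 0 gives eigenvalues λ = -4, -1, 3.
For λ=-4: eigenvector (1,2,2).
For λ=-1: eigenvector (0,1,0).
For λ=3: eigenvector (-2,-4,-3).
General solution: c_1e^(-4t)(1,2,2) + c_2e^(-t)(0,1,0) + c_3e^(3t)(-2,-4,-3).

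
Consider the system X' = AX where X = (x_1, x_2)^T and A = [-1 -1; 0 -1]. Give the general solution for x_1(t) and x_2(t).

Coefficient matrix A = [[-1, -1], [0, -1]].
Characteristic polynomial det(A - λI) = λ^2 + 2λ + 1 = 0.
Single eigenvalue λ = -1 with algebraic multiplicity 2.
Eigenvector v = (1,0); generalized eigenvector w with (A-λI)w=v is (3,-1).
General solution: e^(-t)[C_1·v + C_2·(t·v + w)].

x_1(t) = C_1e^(-t) + C_2te^(-t) + 3C_2e^(-t), x_2(t) = -C_2e^(-t)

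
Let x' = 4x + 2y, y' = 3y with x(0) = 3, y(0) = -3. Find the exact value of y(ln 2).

A = [[4,2],[0,3]]; eigenvalues λ = 3, 4.
Eigenvectors: (2,-1) for λ=3, (-1,0) for λ=4.
From the initial condition, c_1 = 3, c_2 = 3.
y(ln 2) = (3)(2^3)(-1) + (3)(2^4)(0) = -24.

-24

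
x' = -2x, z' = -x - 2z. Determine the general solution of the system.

Coefficient matrix A = [[-2, 0], [-1, -2]].
Characteristic polynomial det(A - λI) = λ^2 + 4λ + 4 = 0.
Single eigenvalue λ = -2 with algebraic multiplicity 2.
Eigenvector v = (0,-1); generalized eigenvector w with (A-λI)w=v is (1,0).
General solution: e^(-2t)[C_1·v + C_2·(t·v + w)].

x(t) = C_2e^(-2t), z(t) = -C_1e^(-2t) - C_2te^(-2t)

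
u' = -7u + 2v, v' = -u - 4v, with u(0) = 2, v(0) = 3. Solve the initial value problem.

u(t) = 4e^(-5t) - 2e^(-6t), v(t) = 4e^(-5t) - e^(-6t)

Coefficient matrix A = [[-7, 2], [-1, -4]].
Characteristic polynomial det(A - λI) = λ^2 + 11λ + 30 = 0.
Eigenvalues λ = -6, -5.
For λ=-6: (A-λI) row 1 is [-1, 2], so an eigenvector is (2, 1).
For λ=-5: (A-λI) row 1 is [-2, 2], so an eigenvector is (-1, -1).
General solution: K_1e^(-6t)(2,1) + K_2e^(-5t)(-1,-1).
Applying u(0)=2, v(0)=3 gives K_1=-1, K_2=-4.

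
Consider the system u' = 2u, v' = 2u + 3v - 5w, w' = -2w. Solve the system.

u(t) = K_1e^(2t), v(t) = -2K_1e^(2t) + K_2e^(3t) + K_3e^(-2t), w(t) = K_3e^(-2t)

Coefficient matrix A = [[2, 0, 0], [2, 3, -5], [0, 0, -2]].
det(A - λI) = 0 gives eigenvalues λ = 2, 3, -2.
For λ=2: eigenvector (1,-2,0).
For λ=3: eigenvector (0,1,0).
For λ=-2: eigenvector (0,1,1).
General solution: K_1e^(2t)(1,-2,0) + K_2e^(3t)(0,1,0) + K_3e^(-2t)(0,1,1).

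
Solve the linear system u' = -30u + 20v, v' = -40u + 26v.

Coefficient matrix A = [[-30, 20], [-40, 26]].
Characteristic polynomial det(A - λI) = λ^2 + 4λ + 20 = 0.
Eigenvalues λ = -2 ± 4i (complex conjugate pair).
For λ=-2+4i: an eigenvector is (-2,-3) - i(-1,-1) = (-2 + i, -3 + i).
A real fundamental pair from Re and Im of e^((-2+4i)t)v: X_1 = e^(-2t)(cos(4t)·(-2,-3) + sin(4t)·(-1,-1)), X_2 = e^(-2t)(sin(4t)·(-2,-3) - cos(4t)·(-1,-1)).
General solution: c_1X_1 + c_2X_2.

u(t) = -c_1e^(-2t)sin(4t) - 2c_1e^(-2t)cos(4t) - 2c_2e^(-2t)sin(4t) + c_2e^(-2t)cos(4t), v(t) = -c_1e^(-2t)sin(4t) - 3c_1e^(-2t)cos(4t) - 3c_2e^(-2t)sin(4t) + c_2e^(-2t)cos(4t)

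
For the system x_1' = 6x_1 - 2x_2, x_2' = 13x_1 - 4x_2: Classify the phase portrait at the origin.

unstable spiral

A = [[6,-2],[13,-4]]; det(A-λI) = λ^2 - 2λ + 2.
λ = 1 ± i: positive real part.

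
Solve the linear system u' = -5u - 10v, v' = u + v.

Coefficient matrix A = [[-5, -10], [1, 1]].
Characteristic polynomial det(A - λI) = λ^2 + 4λ + 5 = 0.
Eigenvalues λ = -2 ± i (complex conjugate pair).
For λ=-2+i: an eigenvector is (-1,0) - i(3,-1) = (-1 - 3i, 0 + i).
A real fundamental pair from Re and Im of e^((-2+i)t)v: X_1 = e^(-2t)(cos(t)·(-1,0) + sin(t)·(3,-1)), X_2 = e^(-2t)(sin(t)·(-1,0) - cos(t)·(3,-1)).
General solution: K_1X_1 + K_2X_2.

u(t) = 3K_1e^(-2t)sin(t) - K_1e^(-2t)cos(t) - K_2e^(-2t)sin(t) - 3K_2e^(-2t)cos(t), v(t) = -K_1e^(-2t)sin(t) + K_2e^(-2t)cos(t)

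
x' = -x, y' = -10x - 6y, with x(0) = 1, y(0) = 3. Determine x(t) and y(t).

Coefficient matrix A = [[-1, 0], [-10, -6]].
Characteristic polynomial det(A - λI) = λ^2 + 7λ + 6 = 0.
Eigenvalues λ = -6, -1.
For λ=-6: (A-λI) row 1 is [5, 0], so an eigenvector is (0, -1).
For λ=-1: (A-λI) row 2 is [-10, -5], so an eigenvector is (1, -2).
General solution: K_1e^(-6t)(0,-1) + K_2e^(-t)(1,-2).
Applying x(0)=1, y(0)=3 gives K_1=-5, K_2=1.

x(t) = e^(-t), y(t) = -2e^(-t) + 5e^(-6t)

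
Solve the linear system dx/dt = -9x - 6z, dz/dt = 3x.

x(t) = 2K_1e^(-6t) + K_2e^(-3t), z(t) = -K_1e^(-6t) - K_2e^(-3t)

Coefficient matrix A = [[-9, -6], [3, 0]].
Characteristic polynomial det(A - λI) = λ^2 + 9λ + 18 = 0.
Eigenvalues λ = -6, -3.
For λ=-6: (A-λI) row 1 is [-3, -6], so an eigenvector is (2, -1).
For λ=-3: (A-λI) row 1 is [-6, -6], so an eigenvector is (1, -1).
General solution: K_1e^(-6t)(2,-1) + K_2e^(-3t)(1,-1).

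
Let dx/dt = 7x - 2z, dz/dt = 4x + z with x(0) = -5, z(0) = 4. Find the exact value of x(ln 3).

-3159

A = [[7,-2],[4,1]]; eigenvalues λ = 3, 5.
Eigenvectors: (-1,-2) for λ=3, (1,1) for λ=5.
From the initial condition, c_1 = -9, c_2 = -14.
x(ln 3) = (-9)(3^3)(-1) + (-14)(3^5)(1) = -3159.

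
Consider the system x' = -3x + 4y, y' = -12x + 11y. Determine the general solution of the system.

Coefficient matrix A = [[-3, 4], [-12, 11]].
Characteristic polynomial det(A - λI) = λ^2 - 8λ + 15 = 0.
Eigenvalues λ = 5, 3.
For λ=5: (A-λI) row 1 is [-8, 4], so an eigenvector is (-1, -2).
For λ=3: (A-λI) row 1 is [-6, 4], so an eigenvector is (-2, -3).
General solution: C_1e^(5t)(-1,-2) + C_2e^(3t)(-2,-3).

x(t) = -C_1e^(5t) - 2C_2e^(3t), y(t) = -2C_1e^(5t) - 3C_2e^(3t)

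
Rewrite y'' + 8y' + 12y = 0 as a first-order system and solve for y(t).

y(t) = K_1e^(-6t) + K_2e^(-2t)

Let x_1 = y, x_2 = y'. Then x_1' = x_2 and x_2' = -12x_1 - 8x_2.
A = [[0,1],[-12,-8]]; det(A-λI) = λ^2 + 8λ + 12.
Eigenvalues λ = -6, -2 with eigenvectors (1,-6), (1,-2).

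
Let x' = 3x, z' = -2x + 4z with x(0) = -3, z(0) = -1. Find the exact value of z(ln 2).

A = [[3,0],[-2,4]]; eigenvalues λ = 3, 4.
Eigenvectors: (1,2) for λ=3, (0,-1) for λ=4.
From the initial condition, c_1 = -3, c_2 = -5.
z(ln 2) = (-3)(2^3)(2) + (-5)(2^4)(-1) = 32.

32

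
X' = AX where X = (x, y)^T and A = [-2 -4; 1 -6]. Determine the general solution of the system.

Coefficient matrix A = [[-2, -4], [1, -6]].
Characteristic polynomial det(A - λI) = λ^2 + 8λ + 16 = 0.
Single eigenvalue λ = -4 with algebraic multiplicity 2.
Eigenvector v = (-2,-1); generalized eigenvector w with (A-λI)w=v is (1,1).
General solution: e^(-4t)[C_1·v + C_2·(t·v + w)].

x(t) = -2C_1e^(-4t) - 2C_2te^(-4t) + C_2e^(-4t), y(t) = -C_1e^(-4t) - C_2te^(-4t) + C_2e^(-4t)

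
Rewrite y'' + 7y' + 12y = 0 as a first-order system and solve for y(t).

Let x_1 = y, x_2 = y'. Then x_1' = x_2 and x_2' = -12x_1 - 7x_2.
A = [[0,1],[-12,-7]]; det(A-λI) = λ^2 + 7λ + 12.
Eigenvalues λ = -3, -4 with eigenvectors (1,-3), (1,-4).

y(t) = c_1e^(-3t) + c_2e^(-4t)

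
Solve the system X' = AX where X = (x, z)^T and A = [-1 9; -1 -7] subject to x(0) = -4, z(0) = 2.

Coefficient matrix A = [[-1, 9], [-1, -7]].
Characteristic polynomial det(A - λI) = λ^2 + 8λ + 16 = 0.
Single eigenvalue λ = -4 with algebraic multiplicity 2.
Eigenvector v = (3,-1); generalized eigenvector w with (A-λI)w=v is (-2,1).
General solution: e^(-4t)[c_1·v + c_2·(t·v + w)].
Applying x(0)=-4, z(0)=2 gives c_1=0, c_2=2.

x(t) = 6te^(-4t) - 4e^(-4t), z(t) = -2te^(-4t) + 2e^(-4t)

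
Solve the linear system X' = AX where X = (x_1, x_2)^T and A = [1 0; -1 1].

Coefficient matrix A = [[1, 0], [-1, 1]].
Characteristic polynomial det(A - λI) = λ^2 - 2λ + 1 = 0.
Single eigenvalue λ = 1 with algebraic multiplicity 2.
Eigenvector v = (0,1); generalized eigenvector w with (A-λI)w=v is (-1,-1).
General solution: e^(t)[c_1·v + c_2·(t·v + w)].

x_1(t) = -c_2e^(t), x_2(t) = c_1e^(t) + c_2te^(t) - c_2e^(t)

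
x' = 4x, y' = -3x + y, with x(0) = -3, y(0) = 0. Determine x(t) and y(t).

Coefficient matrix A = [[4, 0], [-3, 1]].
Characteristic polynomial det(A - λI) = λ^2 - 5λ + 4 = 0.
Eigenvalues λ = 4, 1.
For λ=4: (A-λI) row 2 is [-3, -3], so an eigenvector is (-1, 1).
For λ=1: (A-λI) row 1 is [3, 0], so an eigenvector is (0, 1).
General solution: K_1e^(4t)(-1,1) + K_2e^(t)(0,1).
Applying x(0)=-3, y(0)=0 gives K_1=3, K_2=-3.

x(t) = -3e^(4t), y(t) = 3e^(4t) - 3e^(t)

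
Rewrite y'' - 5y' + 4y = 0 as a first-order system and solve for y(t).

Let x_1 = y, x_2 = y'. Then x_1' = x_2 and x_2' = -4x_1 + 5x_2.
A = [[0,1],[-4,5]]; det(A-λI) = λ^2 - 5λ + 4.
Eigenvalues λ = 1, 4 with eigenvectors (1,1), (1,4).

y(t) = c_1e^(t) + c_2e^(4t)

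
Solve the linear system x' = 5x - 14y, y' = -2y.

x(t) = -2K_1e^(-2t) - K_2e^(5t), y(t) = -K_1e^(-2t)

Coefficient matrix A = [[5, -14], [0, -2]].
Characteristic polynomial det(A - λI) = λ^2 - 3λ - 10 = 0.
Eigenvalues λ = -2, 5.
For λ=-2: (A-λI) row 1 is [7, -14], so an eigenvector is (-2, -1).
For λ=5: (A-λI) row 1 is [0, -14], so an eigenvector is (-1, 0).
General solution: K_1e^(-2t)(-2,-1) + K_2e^(5t)(-1,0).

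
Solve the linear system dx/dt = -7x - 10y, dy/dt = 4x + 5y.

x(t) = 2C_1e^(-t)sin(2t) + C_1e^(-t)cos(2t) + C_2e^(-t)sin(2t) - 2C_2e^(-t)cos(2t), y(t) = -C_1e^(-t)sin(2t) - C_1e^(-t)cos(2t) - C_2e^(-t)sin(2t) + C_2e^(-t)cos(2t)

Coefficient matrix A = [[-7, -10], [4, 5]].
Characteristic polynomial det(A - λI) = λ^2 + 2λ + 5 = 0.
Eigenvalues λ = -1 ± 2i (complex conjugate pair).
For λ=-1+2i: an eigenvector is (1,-1) - i(2,-1) = (1 - 2i, -1 + i).
A real fundamental pair from Re and Im of e^((-1+2i)t)v: X_1 = e^(-t)(cos(2t)·(1,-1) + sin(2t)·(2,-1)), X_2 = e^(-t)(sin(2t)·(1,-1) - cos(2t)·(2,-1)).
General solution: C_1X_1 + C_2X_2.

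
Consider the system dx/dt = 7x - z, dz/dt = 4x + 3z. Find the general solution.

Coefficient matrix A = [[7, -1], [4, 3]].
Characteristic polynomial det(A - λI) = λ^2 - 10λ + 25 = 0.
Single eigenvalue λ = 5 with algebraic multiplicity 2.
Eigenvector v = (1,2); generalized eigenvector w with (A-λI)w=v is (-1,-3).
General solution: e^(5t)[K_1·v + K_2·(t·v + w)].

x(t) = K_1e^(5t) + K_2te^(5t) - K_2e^(5t), z(t) = 2K_1e^(5t) + 2K_2te^(5t) - 3K_2e^(5t)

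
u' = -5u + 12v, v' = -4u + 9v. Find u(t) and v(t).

u(t) = -2K_1e^(t) - 3K_2e^(3t), v(t) = -K_1e^(t) - 2K_2e^(3t)

Coefficient matrix A = [[-5, 12], [-4, 9]].
Characteristic polynomial det(A - λI) = λ^2 - 4λ + 3 = 0.
Eigenvalues λ = 1, 3.
For λ=1: (A-λI) row 1 is [-6, 12], so an eigenvector is (-2, -1).
For λ=3: (A-λI) row 1 is [-8, 12], so an eigenvector is (-3, -2).
General solution: K_1e^(t)(-2,-1) + K_2e^(3t)(-3,-2).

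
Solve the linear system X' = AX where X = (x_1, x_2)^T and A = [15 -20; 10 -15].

Coefficient matrix A = [[15, -20], [10, -15]].
Characteristic polynomial det(A - λI) = λ^2 - 25 = 0.
Eigenvalues λ = 5, -5.
For λ=5: (A-λI) row 1 is [10, -20], so an eigenvector is (-2, -1).
For λ=-5: (A-λI) row 1 is [20, -20], so an eigenvector is (-1, -1).
General solution: K_1e^(5t)(-2,-1) + K_2e^(-5t)(-1,-1).

x_1(t) = -2K_1e^(5t) - K_2e^(-5t), x_2(t) = -K_1e^(5t) - K_2e^(-5t)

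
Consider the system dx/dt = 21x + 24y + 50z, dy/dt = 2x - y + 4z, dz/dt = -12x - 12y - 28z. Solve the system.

x(t) = -2K_1e^(-4t) + 8K_2e^(-t) + K_3e^(-3t), y(t) = K_2e^(-t) - K_3e^(-3t), z(t) = K_1e^(-4t) - 4K_2e^(-t)

Coefficient matrix A = [[21, 24, 50], [2, -1, 4], [-12, -12, -28]].
det(A - λI) = 0 gives eigenvalues λ = -4, -1, -3.
For λ=-4: eigenvector (-2,0,1).
For λ=-1: eigenvector (8,1,-4).
For λ=-3: eigenvector (1,-1,0).
General solution: K_1e^(-4t)(-2,0,1) + K_2e^(-t)(8,1,-4) + K_3e^(-3t)(1,-1,0).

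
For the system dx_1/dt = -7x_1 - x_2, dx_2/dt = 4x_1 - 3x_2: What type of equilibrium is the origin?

A = [[-7,-1],[4,-3]]; det(A-λI) = λ^2 + 10λ + 25.
repeated λ = -5 with a single eigenvector.

stable improper node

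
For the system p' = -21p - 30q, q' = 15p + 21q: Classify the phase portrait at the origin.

center

A = [[-21,-30],[15,21]]; det(A-λI) = λ^2 + 9.
λ = 0 ± 3i: zero real part.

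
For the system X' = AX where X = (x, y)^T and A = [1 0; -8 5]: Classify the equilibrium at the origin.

unstable node

A = [[1,0],[-8,5]]; det(A-λI) = λ^2 - 6λ + 5.
λ = 1, 5: both positive.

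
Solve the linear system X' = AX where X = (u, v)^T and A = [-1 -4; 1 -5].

u(t) = 2c_1e^(-3t) + 2c_2te^(-3t) - 3c_2e^(-3t), v(t) = c_1e^(-3t) + c_2te^(-3t) - 2c_2e^(-3t)

Coefficient matrix A = [[-1, -4], [1, -5]].
Characteristic polynomial det(A - λI) = λ^2 + 6λ + 9 = 0.
Single eigenvalue λ = -3 with algebraic multiplicity 2.
Eigenvector v = (2,1); generalized eigenvector w with (A-λI)w=v is (-3,-2).
General solution: e^(-3t)[c_1·v + c_2·(t·v + w)].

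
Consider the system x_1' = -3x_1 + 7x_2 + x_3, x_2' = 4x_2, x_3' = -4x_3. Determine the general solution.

x_1(t) = c_1e^(-3t) + c_2e^(4t) + c_3e^(-4t), x_2(t) = c_2e^(4t), x_3(t) = -c_3e^(-4t)

Coefficient matrix A = [[-3, 7, 1], [0, 4, 0], [0, 0, -4]].
det(A - λI) = 0 gives eigenvalues λ = -3, 4, -4.
For λ=-3: eigenvector (1,0,0).
For λ=4: eigenvector (1,1,0).
For λ=-4: eigenvector (1,0,-1).
General solution: c_1e^(-3t)(1,0,0) + c_2e^(4t)(1,1,0) + c_3e^(-4t)(1,0,-1).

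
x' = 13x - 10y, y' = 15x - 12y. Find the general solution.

x(t) = K_1e^(3t) - 2K_2e^(-2t), y(t) = K_1e^(3t) - 3K_2e^(-2t)

Coefficient matrix A = [[13, -10], [15, -12]].
Characteristic polynomial det(A - λI) = λ^2 - λ - 6 = 0.
Eigenvalues λ = 3, -2.
For λ=3: (A-λI) row 1 is [10, -10], so an eigenvector is (1, 1).
For λ=-2: (A-λI) row 1 is [15, -10], so an eigenvector is (-2, -3).
General solution: K_1e^(3t)(1,1) + K_2e^(-2t)(-2,-3).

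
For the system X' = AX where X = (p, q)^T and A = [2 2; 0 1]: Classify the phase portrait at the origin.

unstable node

A = [[2,2],[0,1]]; det(A-λI) = λ^2 - 3λ + 2.
λ = 2, 1: both positive.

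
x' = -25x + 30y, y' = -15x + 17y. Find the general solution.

Coefficient matrix A = [[-25, 30], [-15, 17]].
Characteristic polynomial det(A - λI) = λ^2 + 8λ + 25 = 0.
Eigenvalues λ = -4 ± 3i (complex conjugate pair).
For λ=-4+3i: an eigenvector is (-1,-1) - i(-3,-2) = (-1 + 3i, -1 + 2i).
A real fundamental pair from Re and Im of e^((-4+3i)t)v: X_1 = e^(-4t)(cos(3t)·(-1,-1) + sin(3t)·(-3,-2)), X_2 = e^(-4t)(sin(3t)·(-1,-1) - cos(3t)·(-3,-2)).
General solution: C_1X_1 + C_2X_2.

x(t) = -3C_1e^(-4t)sin(3t) - C_1e^(-4t)cos(3t) - C_2e^(-4t)sin(3t) + 3C_2e^(-4t)cos(3t), y(t) = -2C_1e^(-4t)sin(3t) - C_1e^(-4t)cos(3t) - C_2e^(-4t)sin(3t) + 2C_2e^(-4t)cos(3t)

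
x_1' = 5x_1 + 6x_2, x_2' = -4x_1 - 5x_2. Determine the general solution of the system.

Coefficient matrix A = [[5, 6], [-4, -5]].
Characteristic polynomial det(A - λI) = λ^2 - 1 = 0.
Eigenvalues λ = 1, -1.
For λ=1: (A-λI) row 1 is [4, 6], so an eigenvector is (-3, 2).
For λ=-1: (A-λI) row 1 is [6, 6], so an eigenvector is (1, -1).
General solution: K_1e^(t)(-3,2) + K_2e^(-t)(1,-1).

x_1(t) = -3K_1e^(t) + K_2e^(-t), x_2(t) = 2K_1e^(t) - K_2e^(-t)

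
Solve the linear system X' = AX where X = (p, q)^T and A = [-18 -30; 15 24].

Coefficient matrix A = [[-18, -30], [15, 24]].
Characteristic polynomial det(A - λI) = λ^2 - 6λ + 18 = 0.
Eigenvalues λ = 3 ± 3i (complex conjugate pair).
For λ=3+3i: an eigenvector is (-1,1) - i(-3,2) = (-1 + 3i, 1 - 2i).
A real fundamental pair from Re and Im of e^((3+3i)t)v: X_1 = e^(3t)(cos(3t)·(-1,1) + sin(3t)·(-3,2)), X_2 = e^(3t)(sin(3t)·(-1,1) - cos(3t)·(-3,2)).
General solution: C_1X_1 + C_2X_2.

p(t) = -3C_1e^(3t)sin(3t) - C_1e^(3t)cos(3t) - C_2e^(3t)sin(3t) + 3C_2e^(3t)cos(3t), q(t) = 2C_1e^(3t)sin(3t) + C_1e^(3t)cos(3t) + C_2e^(3t)sin(3t) - 2C_2e^(3t)cos(3t)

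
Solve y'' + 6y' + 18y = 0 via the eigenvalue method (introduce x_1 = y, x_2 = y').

Let x_1 = y, x_2 = y'. Then x_1' = x_2 and x_2' = -18x_1 - 6x_2.
A = [[0,1],[-18,-6]]; det(A-λI) = λ^2 + 6λ + 18.
Eigenvalues λ = -3 ± 3i.

y(t) = K_1e^(-3t)cos(3t) + K_2e^(-3t)sin(3t)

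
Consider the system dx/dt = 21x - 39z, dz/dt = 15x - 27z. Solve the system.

Coefficient matrix A = [[21, -39], [15, -27]].
Characteristic polynomial det(A - λI) = λ^2 + 6λ + 18 = 0.
Eigenvalues λ = -3 ± 3i (complex conjugate pair).
For λ=-3+3i: an eigenvector is (3,2) - i(-2,-1) = (3 + 2i, 2 + i).
A real fundamental pair from Re and Im of e^((-3+3i)t)v: X_1 = e^(-3t)(cos(3t)·(3,2) + sin(3t)·(-2,-1)), X_2 = e^(-3t)(sin(3t)·(3,2) - cos(3t)·(-2,-1)).
General solution: K_1X_1 + K_2X_2.

x(t) = -2K_1e^(-3t)sin(3t) + 3K_1e^(-3t)cos(3t) + 3K_2e^(-3t)sin(3t) + 2K_2e^(-3t)cos(3t), z(t) = -K_1e^(-3t)sin(3t) + 2K_1e^(-3t)cos(3t) + 2K_2e^(-3t)sin(3t) + K_2e^(-3t)cos(3t)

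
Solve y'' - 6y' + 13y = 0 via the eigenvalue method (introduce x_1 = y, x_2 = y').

Let x_1 = y, x_2 = y'. Then x_1' = x_2 and x_2' = -13x_1 + 6x_2.
A = [[0,1],[-13,6]]; det(A-λI) = λ^2 - 6λ + 13.
Eigenvalues λ = 3 ± 2i.

y(t) = K_1e^(3t)cos(2t) + K_2e^(3t)sin(2t)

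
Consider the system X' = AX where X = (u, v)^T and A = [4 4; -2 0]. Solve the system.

Coefficient matrix A = [[4, 4], [-2, 0]].
Characteristic polynomial det(A - λI) = λ^2 - 4λ + 8 = 0.
Eigenvalues λ = 2 ± 2i (complex conjugate pair).
For λ=2+2i: an eigenvector is (-1,1) - i(1,0) = (-1 - i, 1).
A real fundamental pair from Re and Im of e^((2+2i)t)v: X_1 = e^(2t)(cos(2t)·(-1,1) + sin(2t)·(1,0)), X_2 = e^(2t)(sin(2t)·(-1,1) - cos(2t)·(1,0)).
General solution: C_1X_1 + C_2X_2.

u(t) = C_1e^(2t)sin(2t) - C_1e^(2t)cos(2t) - C_2e^(2t)sin(2t) - C_2e^(2t)cos(2t), v(t) = C_1e^(2t)cos(2t) + C_2e^(2t)sin(2t)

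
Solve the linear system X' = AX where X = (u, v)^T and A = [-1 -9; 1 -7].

u(t) = 3C_1e^(-4t) + 3C_2te^(-4t) + C_2e^(-4t), v(t) = C_1e^(-4t) + C_2te^(-4t)

Coefficient matrix A = [[-1, -9], [1, -7]].
Characteristic polynomial det(A - λI) = λ^2 + 8λ + 16 = 0.
Single eigenvalue λ = -4 with algebraic multiplicity 2.
Eigenvector v = (3,1); generalized eigenvector w with (A-λI)w=v is (1,0).
General solution: e^(-4t)[C_1·v + C_2·(t·v + w)].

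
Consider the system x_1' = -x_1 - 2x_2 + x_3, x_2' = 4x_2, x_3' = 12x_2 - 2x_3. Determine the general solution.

x_1(t) = c_1e^(-t) - c_3e^(-2t), x_2(t) = c_2e^(4t), x_3(t) = 2c_2e^(4t) + c_3e^(-2t)

Coefficient matrix A = [[-1, -2, 1], [0, 4, 0], [0, 12, -2]].
det(A - λI) = 0 gives eigenvalues λ = -1, 4, -2.
For λ=-1: eigenvector (1,0,0).
For λ=4: eigenvector (0,1,2).
For λ=-2: eigenvector (-1,0,1).
General solution: c_1e^(-t)(1,0,0) + c_2e^(4t)(0,1,2) + c_3e^(-2t)(-1,0,1).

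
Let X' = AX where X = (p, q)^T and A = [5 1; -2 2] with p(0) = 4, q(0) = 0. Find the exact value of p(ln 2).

A = [[5,1],[-2,2]]; eigenvalues λ = 4, 3.
Eigenvectors: (-1,1) for λ=4, (1,-2) for λ=3.
From the initial condition, c_1 = -8, c_2 = -4.
p(ln 2) = (-8)(2^4)(-1) + (-4)(2^3)(1) = 96.

96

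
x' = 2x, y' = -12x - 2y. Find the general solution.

Coefficient matrix A = [[2, 0], [-12, -2]].
Characteristic polynomial det(A - λI) = λ^2 - 4 = 0.
Eigenvalues λ = 2, -2.
For λ=2: (A-λI) row 2 is [-12, -4], so an eigenvector is (-1, 3).
For λ=-2: (A-λI) row 1 is [4, 0], so an eigenvector is (0, -1).
General solution: K_1e^(2t)(-1,3) + K_2e^(-2t)(0,-1).

x(t) = -K_1e^(2t), y(t) = 3K_1e^(2t) - K_2e^(-2t)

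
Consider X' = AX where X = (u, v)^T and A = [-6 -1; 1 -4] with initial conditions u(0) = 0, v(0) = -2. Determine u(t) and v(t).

Coefficient matrix A = [[-6, -1], [1, -4]].
Characteristic polynomial det(A - λI) = λ^2 + 10λ + 25 = 0.
Single eigenvalue λ = -5 with algebraic multiplicity 2.
Eigenvector v = (-1,1); generalized eigenvector w with (A-λI)w=v is (2,-1).
General solution: e^(-5t)[K_1·v + K_2·(t·v + w)].
Applying u(0)=0, v(0)=-2 gives K_1=-4, K_2=-2.

u(t) = 2te^(-5t), v(t) = -2te^(-5t) - 2e^(-5t)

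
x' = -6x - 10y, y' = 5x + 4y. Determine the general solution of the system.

x(t) = K_1e^(-t)sin(5t) - K_1e^(-t)cos(5t) - K_2e^(-t)sin(5t) - K_2e^(-t)cos(5t), y(t) = -K_1e^(-t)sin(5t) + K_2e^(-t)cos(5t)

Coefficient matrix A = [[-6, -10], [5, 4]].
Characteristic polynomial det(A - λI) = λ^2 + 2λ + 26 = 0.
Eigenvalues λ = -1 ± 5i (complex conjugate pair).
For λ=-1+5i: an eigenvector is (-1,0) - i(1,-1) = (-1 - i, 0 + i).
A real fundamental pair from Re and Im of e^((-1+5i)t)v: X_1 = e^(-t)(cos(5t)·(-1,0) + sin(5t)·(1,-1)), X_2 = e^(-t)(sin(5t)·(-1,0) - cos(5t)·(1,-1)).
General solution: K_1X_1 + K_2X_2.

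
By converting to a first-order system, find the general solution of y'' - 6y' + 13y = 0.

Let x_1 = y, x_2 = y'. Then x_1' = x_2 and x_2' = -13x_1 + 6x_2.
A = [[0,1],[-13,6]]; det(A-λI) = λ^2 - 6λ + 13.
Eigenvalues λ = 3 ± 2i.

y(t) = C_1e^(3t)cos(2t) + C_2e^(3t)sin(2t)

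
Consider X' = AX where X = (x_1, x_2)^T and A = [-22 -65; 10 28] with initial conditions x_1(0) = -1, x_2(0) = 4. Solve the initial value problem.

x_1(t) = -47e^(3t)sin(5t) - e^(3t)cos(5t), x_2(t) = 18e^(3t)sin(5t) + 4e^(3t)cos(5t)

Coefficient matrix A = [[-22, -65], [10, 28]].
Characteristic polynomial det(A - λI) = λ^2 - 6λ + 34 = 0.
Eigenvalues λ = 3 ± 5i (complex conjugate pair).
For λ=3+5i: an eigenvector is (-2,1) - i(-3,1) = (-2 + 3i, 1 - i).
A real fundamental pair from Re and Im of e^((3+5i)t)v: X_1 = e^(3t)(cos(5t)·(-2,1) + sin(5t)·(-3,1)), X_2 = e^(3t)(sin(5t)·(-2,1) - cos(5t)·(-3,1)).
General solution: C_1X_1 + C_2X_2.
Applying x_1(0)=-1, x_2(0)=4 gives C_1=11, C_2=7.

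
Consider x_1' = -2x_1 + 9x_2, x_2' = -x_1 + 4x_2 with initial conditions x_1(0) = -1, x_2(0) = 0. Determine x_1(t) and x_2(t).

Coefficient matrix A = [[-2, 9], [-1, 4]].
Characteristic polynomial det(A - λI) = λ^2 - 2λ + 1 = 0.
Single eigenvalue λ = 1 with algebraic multiplicity 2.
Eigenvector v = (3,1); generalized eigenvector w with (A-λI)w=v is (-1,0).
General solution: e^(t)[C_1·v + C_2·(t·v + w)].
Applying x_1(0)=-1, x_2(0)=0 gives C_1=0, C_2=1.

x_1(t) = 3te^(t) - e^(t), x_2(t) = te^(t)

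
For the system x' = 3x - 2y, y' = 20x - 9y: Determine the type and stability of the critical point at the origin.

stable spiral

A = [[3,-2],[20,-9]]; det(A-λI) = λ^2 + 6λ + 13.
λ = -3 ± 2i: negative real part.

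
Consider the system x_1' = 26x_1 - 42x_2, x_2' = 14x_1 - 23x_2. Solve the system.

Coefficient matrix A = [[26, -42], [14, -23]].
Characteristic polynomial det(A - λI) = λ^2 - 3λ - 10 = 0.
Eigenvalues λ = 5, -2.
For λ=5: (A-λI) row 1 is [21, -42], so an eigenvector is (-2, -1).
For λ=-2: (A-λI) row 1 is [28, -42], so an eigenvector is (-3, -2).
General solution: c_1e^(5t)(-2,-1) + c_2e^(-2t)(-3,-2).

x_1(t) = -2c_1e^(5t) - 3c_2e^(-2t), x_2(t) = -c_1e^(5t) - 2c_2e^(-2t)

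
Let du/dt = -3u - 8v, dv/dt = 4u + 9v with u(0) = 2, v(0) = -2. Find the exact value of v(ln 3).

A = [[-3,-8],[4,9]]; eigenvalues λ = 5, 1.
Eigenvectors: (1,-1) for λ=5, (2,-1) for λ=1.
From the initial condition, c_1 = 2, c_2 = 0.
v(ln 3) = (2)(3^5)(-1) + (0)(3^1)(-1) = -486.

-486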